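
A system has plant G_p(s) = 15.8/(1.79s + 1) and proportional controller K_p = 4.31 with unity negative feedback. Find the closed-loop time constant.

τ = 0.0259 s

Closed loop: T(s) = K_p·G_p/(1+K_p·G_p) = 68.1/(1.79s + 1 + 68.1), with pole at s = −(1 + 68.1)/1.79 = −38.6.
Closed-loop time constant τ = 1/38.6 = 0.0259 s.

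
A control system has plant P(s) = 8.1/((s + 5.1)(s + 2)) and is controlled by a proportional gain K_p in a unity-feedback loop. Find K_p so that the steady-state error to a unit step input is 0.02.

The loop is type 0, so e_ss(step) = 1/(1 + K_pos) with K_pos = K_p·P(0).
P(0) = 0.7941. Require 1/(1 + K_p·0.7941) = 0.02, so 1 + 0.7941·K_p = 50.
K_p = (50 − 1)/0.7941 = 61.7.

K_p = 61.7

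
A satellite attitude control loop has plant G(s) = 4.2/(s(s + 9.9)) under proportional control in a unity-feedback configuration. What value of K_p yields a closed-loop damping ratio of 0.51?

Closed-loop characteristic equation: s² + 9.9s + K_p·4.2 = 0.
So ω_n = √(4.2K_p) and 2ζω_n = 9.9, giving ζ = 9.9/(2√(4.2K_p)).
Setting ζ = 0.51: √(4.2K_p) = 9.9/(2·0.51) = 9.706, so K_p = 94.2/4.2 = 22.4.

K_p = 22.4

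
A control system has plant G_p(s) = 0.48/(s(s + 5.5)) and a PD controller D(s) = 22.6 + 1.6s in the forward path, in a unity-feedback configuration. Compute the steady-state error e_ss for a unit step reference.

0

The open loop D(s)G_p(s) has a pole at the origin (type 1), so the static position error constant is infinite and e_ss = 1/(1+∞) = 0.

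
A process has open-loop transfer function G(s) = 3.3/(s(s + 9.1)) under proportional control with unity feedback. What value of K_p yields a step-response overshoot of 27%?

K_p = 42.4

From %OS = 100·exp(−πζ/√(1−ζ²)) = 27%, ζ = −ln(0.27)/√(π²+ln²(0.27)) = 0.3847.
Characteristic equation s² + 9.1s + 3.3K_p = 0 gives ζ = 9.1/(2√(3.3K_p)).
Setting ζ = 0.3847: √(3.3K_p) = 9.1/(2·0.3847) = 11.83, so K_p = 139.9/3.3 = 42.4.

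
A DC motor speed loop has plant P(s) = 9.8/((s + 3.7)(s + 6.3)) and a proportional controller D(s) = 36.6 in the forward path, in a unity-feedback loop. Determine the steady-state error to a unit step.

The loop is type 0. Static position error constant K_pos = D(0)·P(0) = 36.6·0.4204 = 15.39.
Steady-state error to a unit step: e_ss = 1/(1+K_pos) = 1/16.39 = 0.061.

0.061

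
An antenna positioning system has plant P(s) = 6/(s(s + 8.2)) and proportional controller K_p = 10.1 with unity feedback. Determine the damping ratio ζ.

ζ = 0.527

The closed-loop denominator is s(s+8.2) + 10.1·6 = s² + 8.2s + 60.6.
So ω_n² = 60.6 ⇒ ω_n = 7.785 rad/s, and ζ = 8.2/(2ω_n) = 0.527.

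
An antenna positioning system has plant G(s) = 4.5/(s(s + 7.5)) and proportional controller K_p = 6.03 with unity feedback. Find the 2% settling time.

The closed-loop denominator s² + 7.5s + 27.14 gives ω_n = √27.14 = 5.209 and ζ = 7.5/(2ω_n) = 0.7199.
2% settling time T_s ≈ 4/(ζω_n) = 4/3.75 = 1.07 s.

T_s ≈ 1.07 s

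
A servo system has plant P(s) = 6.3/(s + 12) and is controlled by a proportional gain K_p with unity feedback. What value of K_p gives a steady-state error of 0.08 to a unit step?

Steady-state error for a unit step on this type-0 loop is 1/(1 + K_p·P(0)).
P(0) = 0.525. Require 1/(1 + K_p·0.525) = 0.08, so 1 + 0.525·K_p = 12.5.
K_p = (12.5 − 1)/0.525 = 21.9.

K_p = 21.9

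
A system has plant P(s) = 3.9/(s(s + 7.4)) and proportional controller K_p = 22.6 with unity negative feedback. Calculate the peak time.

T_p = 0.364 s

The closed-loop denominator s² + 7.4s + 88.14 gives ω_n = √88.14 = 9.388 and ζ = 7.4/(2ω_n) = 0.3941.
Damped frequency ω_d = ω_n√(1−ζ²) = 8.628 rad/s, so peak time T_p = π/ω_d = 0.364 s.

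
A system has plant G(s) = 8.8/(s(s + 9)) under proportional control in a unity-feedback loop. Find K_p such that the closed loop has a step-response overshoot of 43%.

From %OS = 100·exp(−πζ/√(1−ζ²)) = 43%, ζ = −ln(0.43)/√(π²+ln²(0.43)) = 0.2594.
Characteristic equation s² + 9s + 8.8K_p = 0 gives ζ = 9/(2√(8.8K_p)).
Setting ζ = 0.2594: √(8.8K_p) = 9/(2·0.2594) = 17.34, so K_p = 300.8/8.8 = 34.2.

K_p = 34.2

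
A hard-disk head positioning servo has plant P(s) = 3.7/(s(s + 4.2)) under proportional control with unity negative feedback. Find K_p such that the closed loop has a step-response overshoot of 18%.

From %OS = 100·exp(−πζ/√(1−ζ²)) = 18%, ζ = −ln(0.18)/√(π²+ln²(0.18)) = 0.4791.
Characteristic equation s² + 4.2s + 3.7K_p = 0 gives ζ = 4.2/(2√(3.7K_p)).
Setting ζ = 0.4791: √(3.7K_p) = 4.2/(2·0.4791) = 4.383, so K_p = 19.21/3.7 = 5.19.

K_p = 5.19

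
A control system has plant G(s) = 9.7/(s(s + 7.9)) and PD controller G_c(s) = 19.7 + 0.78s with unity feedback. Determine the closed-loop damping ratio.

Forward path: (19.7 + 0.78s)·9.7/(s(s+7.9)). The closed-loop characteristic equation is s² + (7.9 + 9.7·0.78)s + 9.7·19.7 = 0.
That is s² + 15.47s + 191.1 = 0, so ω_n = 13.82 rad/s and ζ = 15.47/(2·13.82) = 0.5594.

ζ = 0.559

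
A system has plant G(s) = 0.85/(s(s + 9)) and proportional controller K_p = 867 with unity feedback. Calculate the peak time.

T_p = 0.117 s

From 1 + K_pG(s) = 0: s² + 9s + 736.9 = 0 ⇒ ω_n = 27.15, ζ = 0.1658.
Damped frequency ω_d = ω_n√(1−ζ²) = 26.77 rad/s, so peak time T_p = π/ω_d = 0.117 s.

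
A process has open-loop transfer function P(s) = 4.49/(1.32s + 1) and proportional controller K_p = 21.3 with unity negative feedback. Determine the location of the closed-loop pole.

Closed loop: T(s) = K_p·P/(1+K_p·P) = 95.64/(1.32s + 1 + 95.64), with pole at s = −(1 + 95.64)/1.32 = −73.21.

s = -73.21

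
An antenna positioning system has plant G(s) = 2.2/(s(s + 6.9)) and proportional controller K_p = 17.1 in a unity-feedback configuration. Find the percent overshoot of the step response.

The closed-loop denominator s² + 6.9s + 37.62 gives ω_n = √37.62 = 6.134 and ζ = 6.9/(2ω_n) = 0.5625.
%OS = 100·exp(−πζ/√(1−ζ²)) = 100·exp(−π·0.5625/√0.6836) = 11.8%.

11.8%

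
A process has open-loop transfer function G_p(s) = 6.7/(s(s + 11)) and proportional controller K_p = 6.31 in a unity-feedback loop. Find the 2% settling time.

Closed-loop characteristic equation: s² + 11s + 42.28 = 0, so ω_n = 6.502 rad/s and ζ = 11/(2·6.502) = 0.8459.
2% settling time T_s ≈ 4/(ζω_n) = 4/5.5 = 0.727 s.

T_s ≈ 0.727 s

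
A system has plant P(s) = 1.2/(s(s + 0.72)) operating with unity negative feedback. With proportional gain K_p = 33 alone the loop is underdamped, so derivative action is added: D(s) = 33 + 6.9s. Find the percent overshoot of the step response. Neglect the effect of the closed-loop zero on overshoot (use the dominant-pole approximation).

4.02%

Forward path: (33 + 6.9s)·1.2/(s(s+0.72)). The closed-loop characteristic equation is s² + (0.72 + 1.2·6.9)s + 1.2·33 = 0.
That is s² + 9s + 39.6 = 0, so ω_n = 6.293 rad/s and ζ = 9/(2·6.293) = 0.7151.
%OS = 100·exp(−πζ/√(1−ζ²)) = 4.02%.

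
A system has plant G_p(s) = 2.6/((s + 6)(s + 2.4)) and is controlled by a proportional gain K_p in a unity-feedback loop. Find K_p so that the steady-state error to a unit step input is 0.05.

K_p = 105

Steady-state error for a unit step on this type-0 loop is 1/(1 + K_p·G_p(0)).
G_p(0) = 0.1806. Require 1/(1 + K_p·0.1806) = 0.05, so 1 + 0.1806·K_p = 20.
K_p = (20 − 1)/0.1806 = 105.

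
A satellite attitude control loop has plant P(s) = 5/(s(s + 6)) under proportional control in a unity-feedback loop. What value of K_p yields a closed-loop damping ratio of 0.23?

Closed-loop characteristic equation: s² + 6s + K_p·5 = 0.
So ω_n = √(5K_p) and 2ζω_n = 6, giving ζ = 6/(2√(5K_p)).
Setting ζ = 0.23: √(5K_p) = 6/(2·0.23) = 13.04, so K_p = 170.1/5 = 34.

K_p = 34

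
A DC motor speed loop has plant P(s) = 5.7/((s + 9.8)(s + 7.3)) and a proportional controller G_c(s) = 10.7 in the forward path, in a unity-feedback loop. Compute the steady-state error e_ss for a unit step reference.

0.54

The loop is type 0. Static position error constant K_pos = G_c(0)·P(0) = 10.7·0.07968 = 0.8525.
Steady-state error to a unit step: e_ss = 1/(1+K_pos) = 1/1.853 = 0.54.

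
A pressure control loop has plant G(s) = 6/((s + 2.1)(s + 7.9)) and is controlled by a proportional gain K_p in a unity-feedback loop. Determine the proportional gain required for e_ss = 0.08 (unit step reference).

K_p = 31.8

The loop is type 0, so e_ss(step) = 1/(1 + K_pos) with K_pos = K_p·G(0).
G(0) = 0.3617. Require 1/(1 + K_p·0.3617) = 0.08, so 1 + 0.3617·K_p = 12.5.
K_p = (12.5 − 1)/0.3617 = 31.8.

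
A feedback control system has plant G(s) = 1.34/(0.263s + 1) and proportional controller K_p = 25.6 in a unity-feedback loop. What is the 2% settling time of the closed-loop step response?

Closed loop: T(s) = K_p·G/(1+K_p·G) = 34.3/(0.263s + 1 + 34.3), with pole at s = −(1 + 34.3)/0.263 = −134.2.
τ = 1/134.2 = 0.00745 s, so 2% settling time ≈ 4τ = 0.0298 s.

T_s ≈ 0.0298 s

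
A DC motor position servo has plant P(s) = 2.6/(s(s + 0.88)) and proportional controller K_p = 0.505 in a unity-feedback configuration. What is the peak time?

From 1 + K_pP(s) = 0: s² + 0.88s + 1.313 = 0 ⇒ ω_n = 1.146, ζ = 0.384.
Damped frequency ω_d = ω_n√(1−ζ²) = 1.058 rad/s, so peak time T_p = π/ω_d = 2.97 s.

T_p = 2.97 s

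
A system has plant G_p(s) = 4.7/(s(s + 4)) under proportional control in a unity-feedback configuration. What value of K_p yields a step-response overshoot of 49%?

K_p = 17.4

From %OS = 100·exp(−πζ/√(1−ζ²)) = 49%, ζ = −ln(0.49)/√(π²+ln²(0.49)) = 0.2214.
Characteristic equation s² + 4s + 4.7K_p = 0 gives ζ = 4/(2√(4.7K_p)).
Setting ζ = 0.2214: √(4.7K_p) = 4/(2·0.2214) = 9.032, so K_p = 81.58/4.7 = 17.4.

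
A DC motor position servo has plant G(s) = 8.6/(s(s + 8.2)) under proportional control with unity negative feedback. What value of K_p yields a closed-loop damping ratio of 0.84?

K_p = 2.77

Closed-loop characteristic equation: s² + 8.2s + K_p·8.6 = 0.
So ω_n = √(8.6K_p) and 2ζω_n = 8.2, giving ζ = 8.2/(2√(8.6K_p)).
Setting ζ = 0.84: √(8.6K_p) = 8.2/(2·0.84) = 4.881, so K_p = 23.82/8.6 = 2.77.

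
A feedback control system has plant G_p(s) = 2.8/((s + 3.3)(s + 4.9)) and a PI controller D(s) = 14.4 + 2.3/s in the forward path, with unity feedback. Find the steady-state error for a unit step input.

The open loop D(s)G_p(s) has a pole at the origin (type 1), so the static position error constant is infinite and e_ss = 1/(1+∞) = 0.

0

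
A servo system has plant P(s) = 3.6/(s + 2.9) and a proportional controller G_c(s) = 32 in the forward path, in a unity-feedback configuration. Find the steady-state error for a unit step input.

The loop is type 0. Static position error constant K_pos = G_c(0)·P(0) = 32·1.241 = 39.72.
Steady-state error to a unit step: e_ss = 1/(1+K_pos) = 1/40.72 = 0.0246.

0.0246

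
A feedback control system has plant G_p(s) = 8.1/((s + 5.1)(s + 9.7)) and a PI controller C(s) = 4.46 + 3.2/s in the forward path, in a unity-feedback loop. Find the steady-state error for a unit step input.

0

The open loop C(s)G_p(s) has a pole at the origin (type 1), so the static position error constant is infinite and e_ss = 1/(1+∞) = 0.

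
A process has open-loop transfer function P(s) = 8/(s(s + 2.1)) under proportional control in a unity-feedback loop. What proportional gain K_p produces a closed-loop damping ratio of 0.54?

Closed-loop characteristic equation: s² + 2.1s + K_p·8 = 0.
So ω_n = √(8K_p) and 2ζω_n = 2.1, giving ζ = 2.1/(2√(8K_p)).
Setting ζ = 0.54: √(8K_p) = 2.1/(2·0.54) = 1.944, so K_p = 3.781/8 = 0.473.

K_p = 0.473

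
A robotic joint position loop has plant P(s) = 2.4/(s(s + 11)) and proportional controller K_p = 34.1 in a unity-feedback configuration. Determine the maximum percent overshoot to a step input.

From 1 + K_pP(s) = 0: s² + 11s + 81.84 = 0 ⇒ ω_n = 9.047, ζ = 0.608.
%OS = 100·exp(−πζ/√(1−ζ²)) = 100·exp(−π·0.608/√0.6304) = 9.02%.

9.02%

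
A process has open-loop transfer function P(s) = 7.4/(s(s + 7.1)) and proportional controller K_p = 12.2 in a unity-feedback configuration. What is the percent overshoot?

28.2%

The closed-loop denominator s² + 7.1s + 90.28 gives ω_n = √90.28 = 9.502 and ζ = 7.1/(2ω_n) = 0.3736.
%OS = 100·exp(−πζ/√(1−ζ²)) = 100·exp(−π·0.3736/√0.8604) = 28.2%.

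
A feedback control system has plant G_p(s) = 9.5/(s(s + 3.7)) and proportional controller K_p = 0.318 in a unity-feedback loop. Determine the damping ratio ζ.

ζ = 1.06

1 + K_p·G_p(s) = 0 gives s² + 3.7s + 3.021 = 0.
So ω_n² = 3.021 ⇒ ω_n = 1.738 rad/s, and ζ = 3.7/(2ω_n) = 1.06.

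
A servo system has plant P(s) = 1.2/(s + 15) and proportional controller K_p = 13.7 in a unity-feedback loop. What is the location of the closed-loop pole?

Closed-loop transfer function: T(s) = K_p·P(s)/(1 + K_p·P(s)) = 16.44/(s + 15 + 16.44) = 16.44/(s + 31.44).
The closed-loop pole is at s = −31.44.

s = -31.44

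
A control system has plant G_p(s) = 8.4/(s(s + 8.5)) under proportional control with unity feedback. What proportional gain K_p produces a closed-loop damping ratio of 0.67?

K_p = 4.79

Closed-loop characteristic equation: s² + 8.5s + K_p·8.4 = 0.
So ω_n = √(8.4K_p) and 2ζω_n = 8.5, giving ζ = 8.5/(2√(8.4K_p)).
Setting ζ = 0.67: √(8.4K_p) = 8.5/(2·0.67) = 6.343, so K_p = 40.24/8.4 = 4.79.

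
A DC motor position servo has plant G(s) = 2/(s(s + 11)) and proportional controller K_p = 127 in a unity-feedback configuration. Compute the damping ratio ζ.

ζ = 0.345

With unity feedback the closed-loop characteristic equation is s² + 11s + 127·2 = s² + 11s + 254 = 0.
Matching s² + 2ζω_n s + ω_n²: ω_n = √254 = 15.94 rad/s and 2ζω_n = 11, so ζ = 11/(2·15.94) = 0.345.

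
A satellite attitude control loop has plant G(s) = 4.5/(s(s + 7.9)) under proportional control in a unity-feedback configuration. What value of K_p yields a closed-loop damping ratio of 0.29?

K_p = 41.2

Closed-loop characteristic equation: s² + 7.9s + K_p·4.5 = 0.
So ω_n = √(4.5K_p) and 2ζω_n = 7.9, giving ζ = 7.9/(2√(4.5K_p)).
Setting ζ = 0.29: √(4.5K_p) = 7.9/(2·0.29) = 13.62, so K_p = 185.5/4.5 = 41.2.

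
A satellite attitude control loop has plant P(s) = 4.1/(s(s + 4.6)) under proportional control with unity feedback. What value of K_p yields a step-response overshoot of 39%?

K_p = 15.7

From %OS = 100·exp(−πζ/√(1−ζ²)) = 39%, ζ = −ln(0.39)/√(π²+ln²(0.39)) = 0.2871.
Characteristic equation s² + 4.6s + 4.1K_p = 0 gives ζ = 4.6/(2√(4.1K_p)).
Setting ζ = 0.2871: √(4.1K_p) = 4.6/(2·0.2871) = 8.011, so K_p = 64.18/4.1 = 15.7.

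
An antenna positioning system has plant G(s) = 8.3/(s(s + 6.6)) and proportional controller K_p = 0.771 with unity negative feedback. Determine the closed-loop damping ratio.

The closed-loop denominator is s(s+6.6) + 0.771·8.3 = s² + 6.6s + 6.399.
Matching s² + 2ζω_n s + ω_n²: ω_n = √6.399 = 2.53 rad/s and 2ζω_n = 6.6, so ζ = 6.6/(2·2.53) = 1.3.

ζ = 1.3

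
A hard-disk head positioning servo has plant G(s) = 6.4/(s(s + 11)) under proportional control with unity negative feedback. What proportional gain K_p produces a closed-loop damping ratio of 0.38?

Closed-loop characteristic equation: s² + 11s + K_p·6.4 = 0.
So ω_n = √(6.4K_p) and 2ζω_n = 11, giving ζ = 11/(2√(6.4K_p)).
Setting ζ = 0.38: √(6.4K_p) = 11/(2·0.38) = 14.47, so K_p = 209.5/6.4 = 32.7.

K_p = 32.7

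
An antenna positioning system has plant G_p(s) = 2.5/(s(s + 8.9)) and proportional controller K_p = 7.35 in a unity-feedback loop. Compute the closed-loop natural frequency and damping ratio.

The closed-loop denominator is s(s+8.9) + 7.35·2.5 = s² + 8.9s + 18.38.
So ω_n² = 18.38 ⇒ ω_n = 4.287 rad/s, and ζ = 8.9/(2ω_n) = 1.04.

ω_n = 4.29 rad/s, ζ = 1.04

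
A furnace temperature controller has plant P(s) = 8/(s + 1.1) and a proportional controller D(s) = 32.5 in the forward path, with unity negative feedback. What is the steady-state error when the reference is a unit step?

The loop is type 0. Static position error constant K_pos = D(0)·P(0) = 32.5·7.273 = 236.4.
Steady-state error to a unit step: e_ss = 1/(1+K_pos) = 1/237.4 = 0.00421.

0.00421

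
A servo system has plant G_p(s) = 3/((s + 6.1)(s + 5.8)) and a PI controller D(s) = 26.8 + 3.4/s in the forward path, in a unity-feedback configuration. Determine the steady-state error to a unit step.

The open loop D(s)G_p(s) has a pole at the origin (type 1), so the static position error constant is infinite and e_ss = 1/(1+∞) = 0.

0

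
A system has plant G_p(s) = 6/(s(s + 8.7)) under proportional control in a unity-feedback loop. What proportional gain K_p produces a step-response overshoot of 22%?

K_p = 16.7

From %OS = 100·exp(−πζ/√(1−ζ²)) = 22%, ζ = −ln(0.22)/√(π²+ln²(0.22)) = 0.4342.
Characteristic equation s² + 8.7s + 6K_p = 0 gives ζ = 8.7/(2√(6K_p)).
Setting ζ = 0.4342: √(6K_p) = 8.7/(2·0.4342) = 10.02, so K_p = 100.4/6 = 16.7.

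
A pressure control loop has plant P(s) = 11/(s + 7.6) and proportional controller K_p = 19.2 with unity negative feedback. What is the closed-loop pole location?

Closed-loop transfer function: T(s) = K_p·P(s)/(1 + K_p·P(s)) = 211.2/(s + 7.6 + 211.2) = 211.2/(s + 218.8).
The closed-loop pole is at s = −218.8.

s = -218.8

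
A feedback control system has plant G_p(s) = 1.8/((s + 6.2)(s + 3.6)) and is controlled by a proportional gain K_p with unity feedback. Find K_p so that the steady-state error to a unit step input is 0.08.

K_p = 143

Steady-state error for a unit step on this type-0 loop is 1/(1 + K_p·G_p(0)).
G_p(0) = 0.08065. Require 1/(1 + K_p·0.08065) = 0.08, so 1 + 0.08065·K_p = 12.5.
K_p = (12.5 − 1)/0.08065 = 143.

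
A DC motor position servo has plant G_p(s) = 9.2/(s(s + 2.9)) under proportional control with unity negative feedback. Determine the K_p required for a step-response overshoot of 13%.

K_p = 0.77

From %OS = 100·exp(−πζ/√(1−ζ²)) = 13%, ζ = −ln(0.13)/√(π²+ln²(0.13)) = 0.5446.
Characteristic equation s² + 2.9s + 9.2K_p = 0 gives ζ = 2.9/(2√(9.2K_p)).
Setting ζ = 0.5446: √(9.2K_p) = 2.9/(2·0.5446) = 2.662, so K_p = 7.088/9.2 = 0.77.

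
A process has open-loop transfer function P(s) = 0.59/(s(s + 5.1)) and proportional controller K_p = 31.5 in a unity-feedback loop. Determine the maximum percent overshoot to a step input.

9.98%

The closed-loop denominator s² + 5.1s + 18.58 gives ω_n = √18.58 = 4.311 and ζ = 5.1/(2ω_n) = 0.5915.
%OS = 100·exp(−πζ/√(1−ζ²)) = 100·exp(−π·0.5915/√0.6501) = 9.98%.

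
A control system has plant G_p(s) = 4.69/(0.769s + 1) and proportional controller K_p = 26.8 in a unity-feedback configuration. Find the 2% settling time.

T_s ≈ 0.0243 s

Closed loop: T(s) = K_p·G_p/(1+K_p·G_p) = 125.7/(0.769s + 1 + 125.7), with pole at s = −(1 + 125.7)/0.769 = −164.7.
τ = 1/164.7 = 0.00607 s, so 2% settling time ≈ 4τ = 0.0243 s.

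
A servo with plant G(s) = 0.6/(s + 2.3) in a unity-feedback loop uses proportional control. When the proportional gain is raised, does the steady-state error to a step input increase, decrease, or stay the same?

decrease

The position error constant K_pos = K_p·G(0) grows with K_p, and e_ss = 1/(1+K_pos) falls.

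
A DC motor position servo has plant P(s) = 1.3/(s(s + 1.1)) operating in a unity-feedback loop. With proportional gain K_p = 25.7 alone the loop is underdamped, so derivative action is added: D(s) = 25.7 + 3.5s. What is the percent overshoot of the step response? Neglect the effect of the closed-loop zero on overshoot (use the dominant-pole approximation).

Forward path: (25.7 + 3.5s)·1.3/(s(s+1.1)). The closed-loop characteristic equation is s² + (1.1 + 1.3·3.5)s + 1.3·25.7 = 0.
That is s² + 5.65s + 33.41 = 0, so ω_n = 5.78 rad/s and ζ = 5.65/(2·5.78) = 0.4887.
%OS = 100·exp(−πζ/√(1−ζ²)) = 17.2%.

17.2%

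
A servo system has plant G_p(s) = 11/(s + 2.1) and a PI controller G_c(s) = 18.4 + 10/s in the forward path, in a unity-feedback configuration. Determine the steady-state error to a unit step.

0

The open loop G_c(s)G_p(s) has a pole at the origin (type 1), so the static position error constant is infinite and e_ss = 1/(1+∞) = 0.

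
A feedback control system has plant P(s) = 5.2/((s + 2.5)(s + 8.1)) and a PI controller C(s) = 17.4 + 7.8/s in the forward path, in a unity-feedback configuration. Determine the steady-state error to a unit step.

0

The open loop C(s)P(s) has a pole at the origin (type 1), so the static position error constant is infinite and e_ss = 1/(1+∞) = 0.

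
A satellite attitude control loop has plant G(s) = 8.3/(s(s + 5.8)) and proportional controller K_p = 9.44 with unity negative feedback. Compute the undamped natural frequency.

1 + K_p·G(s) = 0 gives s² + 5.8s + 78.35 = 0.
So ω_n² = 78.35 ⇒ ω_n = 8.852 rad/s, and ζ = 5.8/(2ω_n) = 0.328.

ω_n = 8.85 rad/s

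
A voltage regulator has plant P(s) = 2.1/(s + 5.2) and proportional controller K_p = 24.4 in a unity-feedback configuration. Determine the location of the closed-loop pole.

s = -56.44

Closed-loop transfer function: T(s) = K_p·P(s)/(1 + K_p·P(s)) = 51.24/(s + 5.2 + 51.24) = 51.24/(s + 56.44).
The closed-loop pole is at s = −56.44.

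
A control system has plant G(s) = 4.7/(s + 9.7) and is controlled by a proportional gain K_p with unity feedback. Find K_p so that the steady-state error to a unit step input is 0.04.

For a type-0 loop with proportional control, e_ss = 1/(1 + K_p·G(0)).
G(0) = 0.4845. Require 1/(1 + K_p·0.4845) = 0.04, so 1 + 0.4845·K_p = 25.
K_p = (25 − 1)/0.4845 = 49.5.

K_p = 49.5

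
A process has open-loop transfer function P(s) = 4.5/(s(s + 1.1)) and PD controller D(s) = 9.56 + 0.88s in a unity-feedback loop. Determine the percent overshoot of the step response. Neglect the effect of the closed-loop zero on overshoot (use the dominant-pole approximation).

Forward path: (9.56 + 0.88s)·4.5/(s(s+1.1)). The closed-loop characteristic equation is s² + (1.1 + 4.5·0.88)s + 4.5·9.56 = 0.
That is s² + 5.06s + 43.02 = 0, so ω_n = 6.559 rad/s and ζ = 5.06/(2·6.559) = 0.3857.
%OS = 100·exp(−πζ/√(1−ζ²)) = 26.9%.

26.9%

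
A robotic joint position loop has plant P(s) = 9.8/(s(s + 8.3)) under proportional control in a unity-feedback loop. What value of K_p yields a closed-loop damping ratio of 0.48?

K_p = 7.63

Closed-loop characteristic equation: s² + 8.3s + K_p·9.8 = 0.
So ω_n = √(9.8K_p) and 2ζω_n = 8.3, giving ζ = 8.3/(2√(9.8K_p)).
Setting ζ = 0.48: √(9.8K_p) = 8.3/(2·0.48) = 8.646, so K_p = 74.75/9.8 = 7.63.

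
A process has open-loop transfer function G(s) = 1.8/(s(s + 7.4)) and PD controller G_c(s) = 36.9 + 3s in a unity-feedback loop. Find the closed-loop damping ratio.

Forward path: (36.9 + 3s)·1.8/(s(s+7.4)). The closed-loop characteristic equation is s² + (7.4 + 1.8·3)s + 1.8·36.9 = 0.
That is s² + 12.8s + 66.42 = 0, so ω_n = 8.15 rad/s and ζ = 12.8/(2·8.15) = 0.7853.

ζ = 0.785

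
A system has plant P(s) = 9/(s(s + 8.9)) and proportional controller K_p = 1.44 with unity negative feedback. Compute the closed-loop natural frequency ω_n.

1 + K_p·P(s) = 0 gives s² + 8.9s + 12.96 = 0.
So ω_n² = 12.96 ⇒ ω_n = 3.6 rad/s, and ζ = 8.9/(2ω_n) = 1.24.

ω_n = 3.6 rad/s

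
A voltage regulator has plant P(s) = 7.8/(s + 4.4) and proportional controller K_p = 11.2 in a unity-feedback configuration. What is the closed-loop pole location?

Closed-loop transfer function: T(s) = K_p·P(s)/(1 + K_p·P(s)) = 87.36/(s + 4.4 + 87.36) = 87.36/(s + 91.76).
The closed-loop pole is at s = −91.76.

s = -91.76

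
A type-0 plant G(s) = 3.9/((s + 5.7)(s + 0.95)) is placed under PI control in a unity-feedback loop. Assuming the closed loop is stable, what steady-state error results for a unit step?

The PI controller's integrator makes the forward path type 1, so e_ss to a step is zero.

0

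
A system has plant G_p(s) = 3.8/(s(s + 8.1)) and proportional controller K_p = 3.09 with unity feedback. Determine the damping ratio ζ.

1 + K_p·G_p(s) = 0 gives s² + 8.1s + 11.74 = 0.
Matching s² + 2ζω_n s + ω_n²: ω_n = √11.74 = 3.427 rad/s and 2ζω_n = 8.1, so ζ = 8.1/(2·3.427) = 1.18.

ζ = 1.18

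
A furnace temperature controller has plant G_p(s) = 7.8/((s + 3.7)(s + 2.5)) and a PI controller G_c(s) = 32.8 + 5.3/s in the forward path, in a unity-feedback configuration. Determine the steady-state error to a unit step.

The open loop G_c(s)G_p(s) has a pole at the origin (type 1), so the static position error constant is infinite and e_ss = 1/(1+∞) = 0.

0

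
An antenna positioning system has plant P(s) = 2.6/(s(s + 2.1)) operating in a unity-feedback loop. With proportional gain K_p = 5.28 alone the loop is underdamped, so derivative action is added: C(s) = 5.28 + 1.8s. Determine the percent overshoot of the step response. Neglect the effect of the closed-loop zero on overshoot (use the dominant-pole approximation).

Forward path: (5.28 + 1.8s)·2.6/(s(s+2.1)). The closed-loop characteristic equation is s² + (2.1 + 2.6·1.8)s + 2.6·5.28 = 0.
That is s² + 6.78s + 13.73 = 0, so ω_n = 3.705 rad/s and ζ = 6.78/(2·3.705) = 0.9149.
%OS = 100·exp(−πζ/√(1−ζ²)) = 0.0807%.

0.0807%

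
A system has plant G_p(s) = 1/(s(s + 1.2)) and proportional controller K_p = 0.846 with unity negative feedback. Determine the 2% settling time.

T_s ≈ 6.67 s

Closed-loop characteristic equation: s² + 1.2s + 0.846 = 0, so ω_n = 0.9198 rad/s and ζ = 1.2/(2·0.9198) = 0.6523.
2% settling time T_s ≈ 4/(ζω_n) = 4/0.6 = 6.67 s.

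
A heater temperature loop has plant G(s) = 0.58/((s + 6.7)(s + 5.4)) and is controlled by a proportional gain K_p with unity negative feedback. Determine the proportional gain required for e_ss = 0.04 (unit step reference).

For a type-0 loop with proportional control, e_ss = 1/(1 + K_p·G(0)).
G(0) = 0.01603. Require 1/(1 + K_p·0.01603) = 0.04, so 1 + 0.01603·K_p = 25.
K_p = (25 − 1)/0.01603 = 1500.

K_p = 1500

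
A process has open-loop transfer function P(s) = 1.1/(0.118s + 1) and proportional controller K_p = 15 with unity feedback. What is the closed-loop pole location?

s = -148.3

Closed loop: T(s) = K_p·P/(1+K_p·P) = 16.5/(0.118s + 1 + 16.5), with pole at s = −(1 + 16.5)/0.118 = −148.3.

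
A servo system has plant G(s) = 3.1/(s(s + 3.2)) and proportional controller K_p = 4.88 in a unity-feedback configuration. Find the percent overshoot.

24.2%

The closed-loop denominator s² + 3.2s + 15.13 gives ω_n = √15.13 = 3.889 and ζ = 3.2/(2ω_n) = 0.4114.
%OS = 100·exp(−πζ/√(1−ζ²)) = 100·exp(−π·0.4114/√0.8308) = 24.2%.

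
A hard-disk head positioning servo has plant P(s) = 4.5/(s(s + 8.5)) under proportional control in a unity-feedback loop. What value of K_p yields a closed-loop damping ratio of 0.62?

K_p = 10.4

Closed-loop characteristic equation: s² + 8.5s + K_p·4.5 = 0.
So ω_n = √(4.5K_p) and 2ζω_n = 8.5, giving ζ = 8.5/(2√(4.5K_p)).
Setting ζ = 0.62: √(4.5K_p) = 8.5/(2·0.62) = 6.855, so K_p = 46.99/4.5 = 10.4.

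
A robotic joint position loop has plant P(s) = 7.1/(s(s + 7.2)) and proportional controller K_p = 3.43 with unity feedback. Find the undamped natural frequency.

1 + K_p·P(s) = 0 gives s² + 7.2s + 24.35 = 0.
So ω_n² = 24.35 ⇒ ω_n = 4.935 rad/s, and ζ = 7.2/(2ω_n) = 0.73.

ω_n = 4.93 rad/s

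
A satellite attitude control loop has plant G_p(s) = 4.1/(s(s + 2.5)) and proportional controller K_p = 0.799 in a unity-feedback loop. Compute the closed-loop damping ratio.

ζ = 0.691

1 + K_p·G_p(s) = 0 gives s² + 2.5s + 3.276 = 0.
Matching s² + 2ζω_n s + ω_n²: ω_n = √3.276 = 1.81 rad/s and 2ζω_n = 2.5, so ζ = 2.5/(2·1.81) = 0.691.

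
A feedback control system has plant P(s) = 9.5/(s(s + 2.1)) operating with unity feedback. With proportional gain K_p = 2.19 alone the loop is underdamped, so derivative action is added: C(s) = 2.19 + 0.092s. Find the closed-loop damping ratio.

Forward path: (2.19 + 0.092s)·9.5/(s(s+2.1)). The closed-loop characteristic equation is s² + (2.1 + 9.5·0.092)s + 9.5·2.19 = 0.
That is s² + 2.974s + 20.8 = 0, so ω_n = 4.561 rad/s and ζ = 2.974/(2·4.561) = 0.326.

ζ = 0.326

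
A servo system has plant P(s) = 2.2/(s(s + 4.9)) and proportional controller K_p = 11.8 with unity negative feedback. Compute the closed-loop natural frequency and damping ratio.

ω_n = 5.1 rad/s, ζ = 0.481

The closed-loop denominator is s(s+4.9) + 11.8·2.2 = s² + 4.9s + 25.96.
Matching s² + 2ζω_n s + ω_n²: ω_n = √25.96 = 5.095 rad/s and 2ζω_n = 4.9, so ζ = 4.9/(2·5.095) = 0.481.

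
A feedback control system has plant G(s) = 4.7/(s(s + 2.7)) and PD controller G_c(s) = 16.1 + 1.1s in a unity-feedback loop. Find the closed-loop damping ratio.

ζ = 0.452

Forward path: (16.1 + 1.1s)·4.7/(s(s+2.7)). The closed-loop characteristic equation is s² + (2.7 + 4.7·1.1)s + 4.7·16.1 = 0.
That is s² + 7.87s + 75.67 = 0, so ω_n = 8.699 rad/s and ζ = 7.87/(2·8.699) = 0.4524.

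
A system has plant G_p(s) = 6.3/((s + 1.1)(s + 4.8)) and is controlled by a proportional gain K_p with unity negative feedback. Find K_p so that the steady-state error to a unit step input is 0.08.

K_p = 9.64

The loop is type 0, so e_ss(step) = 1/(1 + K_pos) with K_pos = K_p·G_p(0).
G_p(0) = 1.193. Require 1/(1 + K_p·1.193) = 0.08, so 1 + 1.193·K_p = 12.5.
K_p = (12.5 − 1)/1.193 = 9.64.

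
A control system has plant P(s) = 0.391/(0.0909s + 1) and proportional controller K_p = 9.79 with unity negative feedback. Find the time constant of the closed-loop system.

τ = 0.0188 s

Closed loop: T(s) = K_p·P/(1+K_p·P) = 3.828/(0.0909s + 1 + 3.828), with pole at s = −(1 + 3.828)/0.0909 = −53.11.
Closed-loop time constant τ = 1/53.11 = 0.0188 s.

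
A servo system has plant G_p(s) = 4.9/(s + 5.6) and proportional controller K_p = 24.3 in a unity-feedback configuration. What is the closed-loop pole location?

Closed-loop transfer function: T(s) = K_p·G_p(s)/(1 + K_p·G_p(s)) = 119.1/(s + 5.6 + 119.1) = 119.1/(s + 124.7).
The closed-loop pole is at s = −124.7.

s = -124.7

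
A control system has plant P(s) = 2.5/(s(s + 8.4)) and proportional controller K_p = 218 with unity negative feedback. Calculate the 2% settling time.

T_s ≈ 0.952 s

Closed-loop characteristic equation: s² + 8.4s + 545 = 0, so ω_n = 23.35 rad/s and ζ = 8.4/(2·23.35) = 0.1799.
2% settling time T_s ≈ 4/(ζω_n) = 4/4.2 = 0.952 s.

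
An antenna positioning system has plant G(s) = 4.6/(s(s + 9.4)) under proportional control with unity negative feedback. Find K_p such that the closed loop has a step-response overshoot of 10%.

From %OS = 100·exp(−πζ/√(1−ζ²)) = 10%, ζ = −ln(0.1)/√(π²+ln²(0.1)) = 0.5912.
Characteristic equation s² + 9.4s + 4.6K_p = 0 gives ζ = 9.4/(2√(4.6K_p)).
Setting ζ = 0.5912: √(4.6K_p) = 9.4/(2·0.5912) = 7.951, so K_p = 63.21/4.6 = 13.7.

K_p = 13.7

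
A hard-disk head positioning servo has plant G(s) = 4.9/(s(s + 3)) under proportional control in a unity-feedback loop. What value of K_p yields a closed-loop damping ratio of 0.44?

Closed-loop characteristic equation: s² + 3s + K_p·4.9 = 0.
So ω_n = √(4.9K_p) and 2ζω_n = 3, giving ζ = 3/(2√(4.9K_p)).
Setting ζ = 0.44: √(4.9K_p) = 3/(2·0.44) = 3.409, so K_p = 11.62/4.9 = 2.37.

K_p = 2.37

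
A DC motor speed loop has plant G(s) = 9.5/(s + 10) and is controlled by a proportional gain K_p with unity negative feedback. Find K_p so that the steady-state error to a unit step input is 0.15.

K_p = 5.96

Steady-state error for a unit step on this type-0 loop is 1/(1 + K_p·G(0)).
G(0) = 0.95. Require 1/(1 + K_p·0.95) = 0.15, so 1 + 0.95·K_p = 6.667.
K_p = (6.667 − 1)/0.95 = 5.96.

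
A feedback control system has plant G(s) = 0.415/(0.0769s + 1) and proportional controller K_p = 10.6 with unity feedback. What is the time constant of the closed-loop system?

τ = 0.0142 s

Closed loop: T(s) = K_p·G/(1+K_p·G) = 4.399/(0.0769s + 1 + 4.399), with pole at s = −(1 + 4.399)/0.0769 = −70.21.
Closed-loop time constant τ = 1/70.21 = 0.0142 s.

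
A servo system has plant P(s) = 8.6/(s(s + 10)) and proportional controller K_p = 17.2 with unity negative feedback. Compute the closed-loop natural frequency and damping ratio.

ω_n = 12.2 rad/s, ζ = 0.411

With unity feedback the closed-loop characteristic equation is s² + 10s + 17.2·8.6 = s² + 10s + 147.9 = 0.
Matching s² + 2ζω_n s + ω_n²: ω_n = √147.9 = 12.16 rad/s and 2ζω_n = 10, so ζ = 10/(2·12.16) = 0.411.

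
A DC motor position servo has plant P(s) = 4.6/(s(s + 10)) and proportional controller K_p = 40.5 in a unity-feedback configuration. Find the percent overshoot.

The closed-loop denominator s² + 10s + 186.3 gives ω_n = √186.3 = 13.65 and ζ = 10/(2ω_n) = 0.3663.
%OS = 100·exp(−πζ/√(1−ζ²)) = 100·exp(−π·0.3663/√0.8658) = 29%.

29%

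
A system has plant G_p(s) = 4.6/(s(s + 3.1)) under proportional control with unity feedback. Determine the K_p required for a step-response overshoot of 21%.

From %OS = 100·exp(−πζ/√(1−ζ²)) = 21%, ζ = −ln(0.21)/√(π²+ln²(0.21)) = 0.4449.
Characteristic equation s² + 3.1s + 4.6K_p = 0 gives ζ = 3.1/(2√(4.6K_p)).
Setting ζ = 0.4449: √(4.6K_p) = 3.1/(2·0.4449) = 3.484, so K_p = 12.14/4.6 = 2.64.

K_p = 2.64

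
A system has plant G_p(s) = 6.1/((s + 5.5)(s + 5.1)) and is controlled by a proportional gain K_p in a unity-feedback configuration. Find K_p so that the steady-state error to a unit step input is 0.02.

For a type-0 loop with proportional control, e_ss = 1/(1 + K_p·G_p(0)).
G_p(0) = 0.2175. Require 1/(1 + K_p·0.2175) = 0.02, so 1 + 0.2175·K_p = 50.
K_p = (50 − 1)/0.2175 = 225.

K_p = 225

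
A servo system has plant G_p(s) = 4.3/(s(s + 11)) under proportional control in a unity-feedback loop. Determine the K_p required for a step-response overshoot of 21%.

K_p = 35.5

From %OS = 100·exp(−πζ/√(1−ζ²)) = 21%, ζ = −ln(0.21)/√(π²+ln²(0.21)) = 0.4449.
Characteristic equation s² + 11s + 4.3K_p = 0 gives ζ = 11/(2√(4.3K_p)).
Setting ζ = 0.4449: √(4.3K_p) = 11/(2·0.4449) = 12.36, so K_p = 152.8/4.3 = 35.5.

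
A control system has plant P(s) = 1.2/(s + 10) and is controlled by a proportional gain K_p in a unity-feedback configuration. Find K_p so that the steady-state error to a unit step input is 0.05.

For a type-0 loop with proportional control, e_ss = 1/(1 + K_p·P(0)).
P(0) = 0.12. Require 1/(1 + K_p·0.12) = 0.05, so 1 + 0.12·K_p = 20.
K_p = (20 − 1)/0.12 = 158.

K_p = 158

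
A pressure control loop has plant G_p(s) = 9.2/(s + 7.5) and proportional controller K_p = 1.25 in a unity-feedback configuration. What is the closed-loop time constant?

Closed-loop transfer function: T(s) = K_p·G_p(s)/(1 + K_p·G_p(s)) = 11.5/(s + 7.5 + 11.5) = 11.5/(s + 19).
Time constant τ = 1/19 = 0.0526 s.

τ = 0.0526 s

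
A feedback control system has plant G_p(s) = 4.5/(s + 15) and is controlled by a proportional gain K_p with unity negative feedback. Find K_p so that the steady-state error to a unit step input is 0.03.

The loop is type 0, so e_ss(step) = 1/(1 + K_pos) with K_pos = K_p·G_p(0).
G_p(0) = 0.3. Require 1/(1 + K_p·0.3) = 0.03, so 1 + 0.3·K_p = 33.33.
K_p = (33.33 − 1)/0.3 = 108.

K_p = 108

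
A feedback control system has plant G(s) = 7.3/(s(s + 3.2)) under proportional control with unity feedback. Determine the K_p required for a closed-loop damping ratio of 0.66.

K_p = 0.805

Closed-loop characteristic equation: s² + 3.2s + K_p·7.3 = 0.
So ω_n = √(7.3K_p) and 2ζω_n = 3.2, giving ζ = 3.2/(2√(7.3K_p)).
Setting ζ = 0.66: √(7.3K_p) = 3.2/(2·0.66) = 2.424, so K_p = 5.877/7.3 = 0.805.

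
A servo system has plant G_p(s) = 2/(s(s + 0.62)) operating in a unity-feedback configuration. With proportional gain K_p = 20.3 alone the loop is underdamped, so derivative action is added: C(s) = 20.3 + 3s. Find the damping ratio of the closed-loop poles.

Forward path: (20.3 + 3s)·2/(s(s+0.62)). The closed-loop characteristic equation is s² + (0.62 + 2·3)s + 2·20.3 = 0.
That is s² + 6.62s + 40.6 = 0, so ω_n = 6.372 rad/s and ζ = 6.62/(2·6.372) = 0.5195.

ζ = 0.519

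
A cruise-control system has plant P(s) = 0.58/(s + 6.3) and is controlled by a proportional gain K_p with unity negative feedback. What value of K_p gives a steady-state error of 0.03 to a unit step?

K_p = 351

Steady-state error for a unit step on this type-0 loop is 1/(1 + K_p·P(0)).
P(0) = 0.09206. Require 1/(1 + K_p·0.09206) = 0.03, so 1 + 0.09206·K_p = 33.33.
K_p = (33.33 − 1)/0.09206 = 351.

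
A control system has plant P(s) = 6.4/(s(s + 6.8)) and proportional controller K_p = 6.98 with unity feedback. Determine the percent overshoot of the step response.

The closed-loop denominator s² + 6.8s + 44.67 gives ω_n = √44.67 = 6.684 and ζ = 6.8/(2ω_n) = 0.5087.
%OS = 100·exp(−πζ/√(1−ζ²)) = 100·exp(−π·0.5087/√0.7412) = 15.6%.

15.6%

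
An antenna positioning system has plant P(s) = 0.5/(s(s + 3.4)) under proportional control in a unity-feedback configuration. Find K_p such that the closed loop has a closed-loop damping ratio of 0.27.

K_p = 79.3

Closed-loop characteristic equation: s² + 3.4s + K_p·0.5 = 0.
So ω_n = √(0.5K_p) and 2ζω_n = 3.4, giving ζ = 3.4/(2√(0.5K_p)).
Setting ζ = 0.27: √(0.5K_p) = 3.4/(2·0.27) = 6.296, so K_p = 39.64/0.5 = 79.3.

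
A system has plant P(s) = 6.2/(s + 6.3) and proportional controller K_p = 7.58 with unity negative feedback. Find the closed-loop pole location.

s = -53.3

Closed-loop transfer function: T(s) = K_p·P(s)/(1 + K_p·P(s)) = 47/(s + 6.3 + 47) = 47/(s + 53.3).
The closed-loop pole is at s = −53.3.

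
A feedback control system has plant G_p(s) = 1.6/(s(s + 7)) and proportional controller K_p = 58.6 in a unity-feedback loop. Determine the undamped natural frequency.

The closed-loop denominator is s(s+7) + 58.6·1.6 = s² + 7s + 93.76.
So ω_n² = 93.76 ⇒ ω_n = 9.683 rad/s, and ζ = 7/(2ω_n) = 0.361.

ω_n = 9.68 rad/s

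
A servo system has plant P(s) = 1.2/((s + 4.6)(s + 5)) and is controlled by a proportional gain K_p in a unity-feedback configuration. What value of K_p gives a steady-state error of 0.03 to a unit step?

For a type-0 loop with proportional control, e_ss = 1/(1 + K_p·P(0)).
P(0) = 0.05217. Require 1/(1 + K_p·0.05217) = 0.03, so 1 + 0.05217·K_p = 33.33.
K_p = (33.33 − 1)/0.05217 = 620.

K_p = 620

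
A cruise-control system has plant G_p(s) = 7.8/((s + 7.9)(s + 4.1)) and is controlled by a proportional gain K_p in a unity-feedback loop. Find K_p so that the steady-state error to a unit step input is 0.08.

For a type-0 loop with proportional control, e_ss = 1/(1 + K_p·G_p(0)).
G_p(0) = 0.2408. Require 1/(1 + K_p·0.2408) = 0.08, so 1 + 0.2408·K_p = 12.5.
K_p = (12.5 − 1)/0.2408 = 47.8.

K_p = 47.8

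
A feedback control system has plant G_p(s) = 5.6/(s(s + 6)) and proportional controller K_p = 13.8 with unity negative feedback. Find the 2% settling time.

T_s ≈ 1.33 s

From 1 + K_pG_p(s) = 0: s² + 6s + 77.28 = 0 ⇒ ω_n = 8.791, ζ = 0.3413.
2% settling time T_s ≈ 4/(ζω_n) = 4/3 = 1.33 s.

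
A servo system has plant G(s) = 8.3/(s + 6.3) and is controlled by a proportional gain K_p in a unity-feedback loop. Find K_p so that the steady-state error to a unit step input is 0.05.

For a type-0 loop with proportional control, e_ss = 1/(1 + K_p·G(0)).
G(0) = 1.317. Require 1/(1 + K_p·1.317) = 0.05, so 1 + 1.317·K_p = 20.
K_p = (20 − 1)/1.317 = 14.4.

K_p = 14.4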